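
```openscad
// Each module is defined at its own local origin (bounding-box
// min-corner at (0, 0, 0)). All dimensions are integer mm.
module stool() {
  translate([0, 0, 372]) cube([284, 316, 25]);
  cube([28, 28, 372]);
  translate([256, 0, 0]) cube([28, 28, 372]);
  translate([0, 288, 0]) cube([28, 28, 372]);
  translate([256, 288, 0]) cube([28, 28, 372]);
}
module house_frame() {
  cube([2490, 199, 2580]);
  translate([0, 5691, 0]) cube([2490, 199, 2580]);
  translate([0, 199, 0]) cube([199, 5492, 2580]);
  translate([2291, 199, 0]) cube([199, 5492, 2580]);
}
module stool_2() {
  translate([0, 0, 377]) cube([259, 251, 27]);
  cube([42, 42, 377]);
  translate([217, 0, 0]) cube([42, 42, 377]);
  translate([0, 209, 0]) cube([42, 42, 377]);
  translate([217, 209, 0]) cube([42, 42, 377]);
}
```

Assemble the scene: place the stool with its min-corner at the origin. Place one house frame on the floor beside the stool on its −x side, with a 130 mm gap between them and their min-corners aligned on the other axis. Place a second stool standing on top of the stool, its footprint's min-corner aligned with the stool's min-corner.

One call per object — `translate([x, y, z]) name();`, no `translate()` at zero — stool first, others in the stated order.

stool();
translate([-2620, 0, 0]) house_frame();
translate([0, 0, 397]) stool_2();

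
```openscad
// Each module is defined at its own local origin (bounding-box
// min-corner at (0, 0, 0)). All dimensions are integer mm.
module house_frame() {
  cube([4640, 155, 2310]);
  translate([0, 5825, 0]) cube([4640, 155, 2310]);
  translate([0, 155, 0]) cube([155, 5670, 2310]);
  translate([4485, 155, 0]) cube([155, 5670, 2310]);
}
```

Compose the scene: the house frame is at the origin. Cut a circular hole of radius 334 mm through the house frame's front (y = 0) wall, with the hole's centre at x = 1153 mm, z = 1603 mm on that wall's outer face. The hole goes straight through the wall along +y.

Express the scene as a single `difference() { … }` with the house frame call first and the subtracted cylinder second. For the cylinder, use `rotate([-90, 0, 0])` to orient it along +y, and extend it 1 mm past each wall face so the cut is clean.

difference() {
  house_frame();
  translate([1153, -1, 1603]) rotate([-90, 0, 0]) cylinder(h = 157, r = 334);
}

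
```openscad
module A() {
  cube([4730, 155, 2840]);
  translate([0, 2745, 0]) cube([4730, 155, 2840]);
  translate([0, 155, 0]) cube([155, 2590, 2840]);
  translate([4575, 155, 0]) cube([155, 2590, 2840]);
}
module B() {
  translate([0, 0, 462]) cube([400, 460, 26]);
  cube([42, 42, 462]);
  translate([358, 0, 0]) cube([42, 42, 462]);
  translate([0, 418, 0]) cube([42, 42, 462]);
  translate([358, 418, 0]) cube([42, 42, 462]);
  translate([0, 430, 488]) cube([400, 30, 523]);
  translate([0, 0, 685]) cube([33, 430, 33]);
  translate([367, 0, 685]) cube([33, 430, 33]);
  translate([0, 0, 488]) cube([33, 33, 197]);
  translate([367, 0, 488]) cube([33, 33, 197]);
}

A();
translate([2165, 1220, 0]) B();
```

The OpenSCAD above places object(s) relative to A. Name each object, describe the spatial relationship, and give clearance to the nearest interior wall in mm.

A is a house frame. B is a chair. The chair sits inside the house frame, centred. The clearance to the nearest interior wall is 1065 mm.

Clearances: x = 2010, y = 1065; minimum 1065 mm.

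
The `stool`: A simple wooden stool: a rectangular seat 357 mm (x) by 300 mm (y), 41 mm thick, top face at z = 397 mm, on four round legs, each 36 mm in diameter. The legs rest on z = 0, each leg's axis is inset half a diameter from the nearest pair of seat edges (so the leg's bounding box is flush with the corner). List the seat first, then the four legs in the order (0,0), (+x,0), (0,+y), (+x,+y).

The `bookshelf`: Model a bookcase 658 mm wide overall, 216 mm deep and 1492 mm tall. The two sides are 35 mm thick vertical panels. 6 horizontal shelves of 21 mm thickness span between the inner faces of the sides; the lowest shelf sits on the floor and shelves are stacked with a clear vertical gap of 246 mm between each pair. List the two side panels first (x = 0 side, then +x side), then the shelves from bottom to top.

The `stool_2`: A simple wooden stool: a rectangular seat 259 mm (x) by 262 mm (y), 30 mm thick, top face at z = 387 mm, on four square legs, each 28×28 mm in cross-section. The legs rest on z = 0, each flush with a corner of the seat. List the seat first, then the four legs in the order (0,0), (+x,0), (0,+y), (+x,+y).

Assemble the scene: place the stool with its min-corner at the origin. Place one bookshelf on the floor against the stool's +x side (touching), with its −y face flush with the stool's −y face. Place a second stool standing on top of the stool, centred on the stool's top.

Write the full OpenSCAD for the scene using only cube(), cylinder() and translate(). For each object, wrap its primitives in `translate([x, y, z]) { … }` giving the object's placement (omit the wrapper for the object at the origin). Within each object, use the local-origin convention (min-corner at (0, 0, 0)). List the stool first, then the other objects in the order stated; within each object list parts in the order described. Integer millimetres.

translate([0, 0, 356]) cube([357, 300, 41]);
translate([18, 18, 0]) cylinder(h = 356, r = 18);
translate([339, 18, 0]) cylinder(h = 356, r = 18);
translate([18, 282, 0]) cylinder(h = 356, r = 18);
translate([339, 282, 0]) cylinder(h = 356, r = 18);
translate([357, 0, 0]) {
  cube([35, 216, 1492]);
  translate([623, 0, 0]) cube([35, 216, 1492]);
  translate([35, 0, 0]) cube([588, 216, 21]);
  translate([35, 0, 267]) cube([588, 216, 21]);
  translate([35, 0, 534]) cube([588, 216, 21]);
  translate([35, 0, 801]) cube([588, 216, 21]);
  translate([35, 0, 1068]) cube([588, 216, 21]);
  translate([35, 0, 1335]) cube([588, 216, 21]);
}
translate([49, 19, 397]) {
  translate([0, 0, 357]) cube([259, 262, 30]);
  cube([28, 28, 357]);
  translate([231, 0, 0]) cube([28, 28, 357]);
  translate([0, 234, 0]) cube([28, 28, 357]);
  translate([231, 234, 0]) cube([28, 28, 357]);
}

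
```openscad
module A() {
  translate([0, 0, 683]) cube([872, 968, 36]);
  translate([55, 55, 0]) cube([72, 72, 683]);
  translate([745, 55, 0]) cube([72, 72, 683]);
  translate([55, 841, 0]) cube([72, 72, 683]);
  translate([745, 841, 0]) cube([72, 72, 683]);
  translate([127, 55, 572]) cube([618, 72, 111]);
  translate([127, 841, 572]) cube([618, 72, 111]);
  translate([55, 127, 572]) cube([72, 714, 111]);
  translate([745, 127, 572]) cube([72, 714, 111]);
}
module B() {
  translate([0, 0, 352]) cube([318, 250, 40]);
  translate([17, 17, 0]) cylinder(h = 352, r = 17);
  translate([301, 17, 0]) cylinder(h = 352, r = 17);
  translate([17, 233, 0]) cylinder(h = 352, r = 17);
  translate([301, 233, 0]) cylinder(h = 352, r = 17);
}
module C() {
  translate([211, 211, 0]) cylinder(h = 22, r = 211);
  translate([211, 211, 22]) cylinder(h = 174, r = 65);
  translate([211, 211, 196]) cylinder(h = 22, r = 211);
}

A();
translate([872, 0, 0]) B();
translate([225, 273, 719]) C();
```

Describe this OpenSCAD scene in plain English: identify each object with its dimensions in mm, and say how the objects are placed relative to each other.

A is a table: top 872 mm (x) × 968 mm (y), 36 mm thick, upper face at z = 719 mm, on four 72×72 mm square legs, each inset 55 mm from the nearest pair of top edges, running from z = 0 to the bottom of the top. Four apron rails, 72 mm thick and 111 mm tall, run between adjacent legs with their top edges flush with the underside of the top and their outer faces flush with the legs' outer faces.

B is a four-legged stool. The seat is a 318×250×40 mm slab whose top surface is at z = 392 mm; four round legs, each 34 mm in diameter, run from the floor (z = 0) to the underside of the seat, each leg's axis is inset half a diameter from the nearest pair of seat edges (so the leg's bounding box is flush with the corner).

C is a spool: two coaxial disc flanges of radius 211 mm and thickness 22 mm, joined by a core cylinder of radius 65 mm and height 174 mm. The lower flange rests on z = 0 and the three cylinders share a vertical axis.

The stool is against the table's +x side, with their −y faces flush. The spool is on top of the table, centred.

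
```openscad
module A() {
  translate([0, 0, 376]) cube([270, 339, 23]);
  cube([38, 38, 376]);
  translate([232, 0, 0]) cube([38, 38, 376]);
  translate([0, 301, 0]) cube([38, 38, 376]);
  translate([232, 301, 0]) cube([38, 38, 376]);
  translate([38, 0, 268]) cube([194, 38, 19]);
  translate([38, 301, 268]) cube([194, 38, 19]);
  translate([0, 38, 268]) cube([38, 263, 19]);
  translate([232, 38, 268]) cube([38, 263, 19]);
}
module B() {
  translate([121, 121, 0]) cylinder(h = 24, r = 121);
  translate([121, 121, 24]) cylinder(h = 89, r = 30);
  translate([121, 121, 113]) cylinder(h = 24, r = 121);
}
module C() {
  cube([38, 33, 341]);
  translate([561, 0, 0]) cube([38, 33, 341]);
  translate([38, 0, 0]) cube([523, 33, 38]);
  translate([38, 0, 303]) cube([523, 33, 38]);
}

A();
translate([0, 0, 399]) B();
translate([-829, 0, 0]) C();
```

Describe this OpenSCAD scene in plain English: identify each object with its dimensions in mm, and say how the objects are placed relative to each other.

A is a simple wooden stool: a rectangular seat 270 mm (x) by 339 mm (y), 23 mm thick, top face at z = 399 mm, on four square legs, each 38×38 mm in cross-section. The legs rest on z = 0, each flush with a corner of the seat. Four stretchers, 38 mm wide and 19 mm tall, connect adjacent legs with their undersides at z = 268 mm, each running between the inner faces of the legs it joins and aligned with the legs' outer faces on the other axis.

B is a spool: two coaxial disc flanges of radius 121 mm and thickness 24 mm, joined by a core cylinder of radius 30 mm and height 89 mm. The lower flange rests on z = 0 and the three cylinders share a vertical axis.

C is a picture frame with a 523×265 mm rectangular opening (x by z) and a uniform 38 mm border on every side. Frame depth is 33 mm along y. It is built from two vertical stiles running the full outside height and two horizontal rails spanning the gap between the stiles.

The spool is on top of the stool. The picture frame is on the floor beside the stool on its −x side.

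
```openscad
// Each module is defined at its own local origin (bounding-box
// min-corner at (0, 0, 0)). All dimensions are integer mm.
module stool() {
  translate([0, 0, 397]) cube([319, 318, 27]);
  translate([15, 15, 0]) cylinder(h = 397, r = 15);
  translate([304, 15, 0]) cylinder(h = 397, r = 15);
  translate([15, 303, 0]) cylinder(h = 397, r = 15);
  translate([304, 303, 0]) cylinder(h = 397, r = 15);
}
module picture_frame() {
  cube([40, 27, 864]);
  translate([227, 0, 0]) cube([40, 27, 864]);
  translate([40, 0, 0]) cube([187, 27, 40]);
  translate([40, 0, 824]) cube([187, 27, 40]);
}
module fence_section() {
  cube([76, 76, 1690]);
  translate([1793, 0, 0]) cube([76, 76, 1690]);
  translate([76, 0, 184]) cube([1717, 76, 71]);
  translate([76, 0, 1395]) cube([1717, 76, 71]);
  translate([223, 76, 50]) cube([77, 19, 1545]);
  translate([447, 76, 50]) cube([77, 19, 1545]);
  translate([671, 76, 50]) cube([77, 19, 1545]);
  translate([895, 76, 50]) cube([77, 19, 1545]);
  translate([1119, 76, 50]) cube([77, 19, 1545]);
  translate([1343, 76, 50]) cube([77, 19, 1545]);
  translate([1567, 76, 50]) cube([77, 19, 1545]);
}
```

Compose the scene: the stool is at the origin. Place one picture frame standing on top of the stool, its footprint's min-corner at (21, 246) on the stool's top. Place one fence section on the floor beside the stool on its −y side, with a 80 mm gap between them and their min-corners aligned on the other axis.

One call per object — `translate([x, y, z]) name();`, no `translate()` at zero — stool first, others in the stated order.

stool();
translate([21, 246, 424]) picture_frame();
translate([0, -175, 0]) fence_section();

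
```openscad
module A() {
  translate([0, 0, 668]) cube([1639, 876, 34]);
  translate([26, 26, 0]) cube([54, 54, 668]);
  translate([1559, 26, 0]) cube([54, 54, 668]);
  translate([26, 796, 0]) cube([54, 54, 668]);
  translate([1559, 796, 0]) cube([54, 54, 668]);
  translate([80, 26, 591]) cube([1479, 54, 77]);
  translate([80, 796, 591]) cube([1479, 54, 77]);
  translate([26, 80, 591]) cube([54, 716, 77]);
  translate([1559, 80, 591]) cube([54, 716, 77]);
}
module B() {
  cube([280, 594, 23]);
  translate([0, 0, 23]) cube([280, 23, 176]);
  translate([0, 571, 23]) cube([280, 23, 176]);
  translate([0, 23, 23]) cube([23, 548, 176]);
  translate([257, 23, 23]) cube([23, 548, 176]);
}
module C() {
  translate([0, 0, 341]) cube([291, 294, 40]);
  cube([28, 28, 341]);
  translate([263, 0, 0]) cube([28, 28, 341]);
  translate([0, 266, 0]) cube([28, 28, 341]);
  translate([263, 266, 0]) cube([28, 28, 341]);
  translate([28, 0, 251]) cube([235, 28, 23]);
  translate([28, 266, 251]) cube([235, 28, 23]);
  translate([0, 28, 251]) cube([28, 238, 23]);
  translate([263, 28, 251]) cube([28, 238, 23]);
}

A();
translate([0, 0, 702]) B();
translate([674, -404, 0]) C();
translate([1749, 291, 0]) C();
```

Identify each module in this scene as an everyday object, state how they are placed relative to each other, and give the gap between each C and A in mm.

Each stool's nearest face is 110 mm from the table's bounding box.

A is a table. B is an open box. C is a stool. The open box is on top of the table. Two stools sit around the table at the −y, +x sides. The gap between each stool and the table is 110 mm.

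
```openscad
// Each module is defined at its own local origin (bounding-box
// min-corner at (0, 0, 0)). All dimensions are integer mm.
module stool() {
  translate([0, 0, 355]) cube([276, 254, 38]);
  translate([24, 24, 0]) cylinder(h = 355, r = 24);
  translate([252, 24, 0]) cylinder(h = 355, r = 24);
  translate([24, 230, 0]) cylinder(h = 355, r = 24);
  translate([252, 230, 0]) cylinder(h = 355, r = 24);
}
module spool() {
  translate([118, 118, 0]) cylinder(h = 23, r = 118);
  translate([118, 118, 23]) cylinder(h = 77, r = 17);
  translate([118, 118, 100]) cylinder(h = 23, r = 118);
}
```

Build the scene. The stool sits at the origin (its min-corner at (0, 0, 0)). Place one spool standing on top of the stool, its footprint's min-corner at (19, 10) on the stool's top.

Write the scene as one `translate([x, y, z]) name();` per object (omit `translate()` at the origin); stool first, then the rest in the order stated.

stool();
translate([19, 10, 393]) spool();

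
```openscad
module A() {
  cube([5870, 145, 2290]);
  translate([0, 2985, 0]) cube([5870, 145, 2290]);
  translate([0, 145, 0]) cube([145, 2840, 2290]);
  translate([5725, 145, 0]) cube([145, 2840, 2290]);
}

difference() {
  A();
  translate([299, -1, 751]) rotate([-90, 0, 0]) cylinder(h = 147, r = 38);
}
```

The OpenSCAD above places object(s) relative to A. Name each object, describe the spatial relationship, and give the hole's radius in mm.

A is a house frame. The house frame has a circular hole through its front wall. The hole's radius is 38 mm.

The subtracted cylinder has r = 38 mm.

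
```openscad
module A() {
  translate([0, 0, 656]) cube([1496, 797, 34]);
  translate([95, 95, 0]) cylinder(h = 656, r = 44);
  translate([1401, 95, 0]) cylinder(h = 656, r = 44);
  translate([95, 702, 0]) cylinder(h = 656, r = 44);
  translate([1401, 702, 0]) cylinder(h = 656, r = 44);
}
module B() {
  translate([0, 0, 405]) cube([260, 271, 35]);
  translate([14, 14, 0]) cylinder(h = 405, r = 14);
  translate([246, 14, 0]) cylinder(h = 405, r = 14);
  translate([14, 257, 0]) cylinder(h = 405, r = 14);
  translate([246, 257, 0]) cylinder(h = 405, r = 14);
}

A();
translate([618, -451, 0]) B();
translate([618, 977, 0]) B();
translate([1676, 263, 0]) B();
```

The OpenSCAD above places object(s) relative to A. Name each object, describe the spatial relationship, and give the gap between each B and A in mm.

Each stool's nearest face is 180 mm from the table's bounding box.

A is a table. B is a stool. Three stools sit around the table at the −y, +y, +x sides. The gap between each stool and the table is 180 mm.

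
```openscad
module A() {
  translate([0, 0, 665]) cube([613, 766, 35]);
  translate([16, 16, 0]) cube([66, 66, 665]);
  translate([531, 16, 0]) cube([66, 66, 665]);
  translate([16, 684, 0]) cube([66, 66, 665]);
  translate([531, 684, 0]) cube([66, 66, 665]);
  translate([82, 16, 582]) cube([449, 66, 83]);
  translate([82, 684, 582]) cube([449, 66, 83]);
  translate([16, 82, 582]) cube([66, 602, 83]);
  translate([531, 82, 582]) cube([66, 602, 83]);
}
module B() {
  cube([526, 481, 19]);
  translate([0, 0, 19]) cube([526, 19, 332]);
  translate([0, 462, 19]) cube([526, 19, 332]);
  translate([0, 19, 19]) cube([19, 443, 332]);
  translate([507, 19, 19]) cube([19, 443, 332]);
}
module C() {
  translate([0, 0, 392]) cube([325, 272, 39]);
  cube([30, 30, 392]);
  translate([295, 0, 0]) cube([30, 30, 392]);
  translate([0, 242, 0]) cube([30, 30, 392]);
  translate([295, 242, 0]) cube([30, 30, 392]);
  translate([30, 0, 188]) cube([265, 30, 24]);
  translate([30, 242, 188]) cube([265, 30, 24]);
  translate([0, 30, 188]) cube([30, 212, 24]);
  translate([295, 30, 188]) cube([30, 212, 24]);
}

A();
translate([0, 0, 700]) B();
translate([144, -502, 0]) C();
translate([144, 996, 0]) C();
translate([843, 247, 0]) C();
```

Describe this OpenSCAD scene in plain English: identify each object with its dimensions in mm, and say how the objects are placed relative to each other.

A is a rectangular dining table. The top is 613×766×35 mm with its upper surface at z = 700 mm. It stands on four 66×66 mm square legs, each inset 16 mm from the nearest pair of top edges, running from the floor to the underside of the top. Four apron rails, 66 mm thick and 83 mm tall, run between adjacent legs with their top edges flush with the underside of the top and their outer faces flush with the legs' outer faces.

B is an open storage box with external size 526×481×351 mm and wall thickness 19 mm (the base is also 19 mm thick). The base covers the whole footprint; the four walls stand on the base, with the y-facing walls full-width and the x-facing walls fitting between their inner faces.

C is a four-legged stool. The seat is 325×272 mm, 39 mm thick, top at z = 431 mm. It stands on four square legs, each 30×30 mm in cross-section, from z = 0 to the seat underside, each flush with a corner of the seat. Four stretchers, 30 mm wide and 24 mm tall, connect adjacent legs with their undersides at z = 188 mm, each running between the inner faces of the legs it joins and aligned with the legs' outer faces on the other axis.

The open box is on top of the table. Three stools sit around the table at the −y, +y, +x sides.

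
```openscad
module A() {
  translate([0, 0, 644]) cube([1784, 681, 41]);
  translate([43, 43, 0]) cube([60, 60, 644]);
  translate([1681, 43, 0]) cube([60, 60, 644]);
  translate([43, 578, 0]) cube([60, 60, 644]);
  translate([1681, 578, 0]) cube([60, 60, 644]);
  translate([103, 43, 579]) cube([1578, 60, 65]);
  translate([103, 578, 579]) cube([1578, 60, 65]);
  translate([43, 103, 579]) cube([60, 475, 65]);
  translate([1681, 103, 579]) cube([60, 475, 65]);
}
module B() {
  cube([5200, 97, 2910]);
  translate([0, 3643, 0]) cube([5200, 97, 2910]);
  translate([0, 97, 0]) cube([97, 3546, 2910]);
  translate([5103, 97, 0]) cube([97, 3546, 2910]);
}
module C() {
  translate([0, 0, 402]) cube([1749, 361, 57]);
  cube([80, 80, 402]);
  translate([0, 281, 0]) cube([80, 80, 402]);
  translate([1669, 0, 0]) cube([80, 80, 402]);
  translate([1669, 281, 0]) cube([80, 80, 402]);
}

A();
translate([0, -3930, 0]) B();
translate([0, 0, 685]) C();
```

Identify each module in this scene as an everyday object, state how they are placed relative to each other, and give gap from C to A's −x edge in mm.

The bench's min-x is at 0; the table's min-x is 0; gap = 0 mm.

A is a table. B is a house frame. C is a bench. The house frame is on the floor beside the table on its −y side. The bench is on top of the table. The gap from the bench to the table's −x edge is 0 mm.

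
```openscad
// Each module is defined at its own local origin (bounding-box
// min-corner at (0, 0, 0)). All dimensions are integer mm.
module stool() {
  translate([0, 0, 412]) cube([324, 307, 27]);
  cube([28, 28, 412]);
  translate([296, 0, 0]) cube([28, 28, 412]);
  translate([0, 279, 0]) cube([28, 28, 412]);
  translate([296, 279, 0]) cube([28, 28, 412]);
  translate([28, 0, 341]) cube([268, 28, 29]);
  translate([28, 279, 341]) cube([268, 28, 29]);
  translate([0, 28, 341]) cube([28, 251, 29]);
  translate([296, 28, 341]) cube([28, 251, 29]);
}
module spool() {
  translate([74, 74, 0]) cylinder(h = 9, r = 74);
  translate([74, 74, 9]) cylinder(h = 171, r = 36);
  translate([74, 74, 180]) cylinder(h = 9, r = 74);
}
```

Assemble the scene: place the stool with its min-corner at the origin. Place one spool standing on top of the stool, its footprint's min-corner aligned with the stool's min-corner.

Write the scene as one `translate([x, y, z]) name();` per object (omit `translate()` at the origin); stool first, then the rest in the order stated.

stool();
translate([0, 0, 439]) spool();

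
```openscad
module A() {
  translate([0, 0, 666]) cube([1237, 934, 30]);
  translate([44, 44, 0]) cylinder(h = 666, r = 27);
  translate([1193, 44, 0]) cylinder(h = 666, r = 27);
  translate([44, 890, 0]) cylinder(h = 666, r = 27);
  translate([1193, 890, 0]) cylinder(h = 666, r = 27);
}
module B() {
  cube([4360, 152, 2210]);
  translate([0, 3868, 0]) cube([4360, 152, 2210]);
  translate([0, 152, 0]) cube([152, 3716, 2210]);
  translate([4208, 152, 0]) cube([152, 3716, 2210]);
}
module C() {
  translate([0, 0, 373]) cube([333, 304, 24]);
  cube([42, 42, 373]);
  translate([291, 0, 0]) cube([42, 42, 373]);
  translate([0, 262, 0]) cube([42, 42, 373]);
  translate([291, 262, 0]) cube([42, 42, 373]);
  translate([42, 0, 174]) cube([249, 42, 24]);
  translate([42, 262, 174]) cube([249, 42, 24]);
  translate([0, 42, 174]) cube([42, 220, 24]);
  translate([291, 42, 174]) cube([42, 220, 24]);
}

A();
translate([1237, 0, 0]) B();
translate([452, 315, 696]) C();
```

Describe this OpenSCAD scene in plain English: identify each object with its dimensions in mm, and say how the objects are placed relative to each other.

A is a table with a 1237×934 mm rectangular top, 30 mm thick, top surface at z = 696 mm, supported by four round legs of 54 mm diameter, each leg's bounding box inset 17 mm from the nearest pair of top edges, running from the floor.

B is the wall frame of a small rectangular building: four walls, each 2210 mm tall and 152 mm thick, enclosing a footprint 4360 mm (x) by 4020 mm (y) outside-to-outside, with no floor or roof. The front and back walls (the −y and +y sides) span the full width; the two side walls fit between them.

C is a four-legged stool. The seat is a 333×304×24 mm slab whose top surface is at z = 397 mm; four square legs, each 42×42 mm in cross-section, run from the floor (z = 0) to the underside of the seat, each flush with a corner of the seat. Four stretchers, 42 mm wide and 24 mm tall, connect adjacent legs with their undersides at z = 174 mm, each running between the inner faces of the legs it joins and aligned with the legs' outer faces on the other axis.

The house frame is against the table's +x side, with their −y faces flush. The stool is on top of the table, centred.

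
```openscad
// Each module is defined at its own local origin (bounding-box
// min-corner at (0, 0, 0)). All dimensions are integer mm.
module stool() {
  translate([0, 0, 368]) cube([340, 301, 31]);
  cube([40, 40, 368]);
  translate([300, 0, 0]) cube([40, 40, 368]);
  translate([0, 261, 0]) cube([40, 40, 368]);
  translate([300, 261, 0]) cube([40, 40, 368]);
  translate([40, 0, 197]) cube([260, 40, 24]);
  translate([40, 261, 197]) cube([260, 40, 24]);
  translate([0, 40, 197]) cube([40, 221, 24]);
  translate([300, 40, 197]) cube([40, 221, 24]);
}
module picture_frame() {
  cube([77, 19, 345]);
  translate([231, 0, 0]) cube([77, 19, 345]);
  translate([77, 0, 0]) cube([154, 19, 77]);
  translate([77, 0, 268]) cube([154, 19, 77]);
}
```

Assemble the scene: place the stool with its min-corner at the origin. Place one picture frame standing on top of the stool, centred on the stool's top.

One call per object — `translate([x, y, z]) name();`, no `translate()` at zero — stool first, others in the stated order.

stool();
translate([16, 141, 399]) picture_frame();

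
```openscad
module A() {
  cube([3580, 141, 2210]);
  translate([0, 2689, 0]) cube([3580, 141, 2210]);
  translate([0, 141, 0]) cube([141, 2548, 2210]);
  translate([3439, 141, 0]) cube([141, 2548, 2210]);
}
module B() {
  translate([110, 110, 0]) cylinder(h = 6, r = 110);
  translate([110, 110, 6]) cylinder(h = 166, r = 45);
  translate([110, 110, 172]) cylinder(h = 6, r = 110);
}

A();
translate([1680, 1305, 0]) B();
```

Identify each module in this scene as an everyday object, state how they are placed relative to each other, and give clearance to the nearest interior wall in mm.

Clearances: x = 1539, y = 1164; minimum 1164 mm.

A is a house frame. B is a spool. The spool sits inside the house frame, centred. The clearance to the nearest interior wall is 1164 mm.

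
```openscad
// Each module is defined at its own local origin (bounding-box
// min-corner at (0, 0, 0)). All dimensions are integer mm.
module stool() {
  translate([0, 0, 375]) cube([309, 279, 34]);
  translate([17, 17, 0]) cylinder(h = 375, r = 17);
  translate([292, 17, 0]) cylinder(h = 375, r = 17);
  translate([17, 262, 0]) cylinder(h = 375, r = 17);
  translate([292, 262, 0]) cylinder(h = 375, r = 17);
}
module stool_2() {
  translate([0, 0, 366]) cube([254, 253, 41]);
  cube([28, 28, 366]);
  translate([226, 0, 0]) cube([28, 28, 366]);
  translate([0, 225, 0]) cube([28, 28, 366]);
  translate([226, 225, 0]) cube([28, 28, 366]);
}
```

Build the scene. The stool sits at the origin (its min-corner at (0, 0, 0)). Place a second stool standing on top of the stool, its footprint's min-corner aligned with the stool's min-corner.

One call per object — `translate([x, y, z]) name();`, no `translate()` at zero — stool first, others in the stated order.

stool();
translate([0, 0, 409]) stool_2();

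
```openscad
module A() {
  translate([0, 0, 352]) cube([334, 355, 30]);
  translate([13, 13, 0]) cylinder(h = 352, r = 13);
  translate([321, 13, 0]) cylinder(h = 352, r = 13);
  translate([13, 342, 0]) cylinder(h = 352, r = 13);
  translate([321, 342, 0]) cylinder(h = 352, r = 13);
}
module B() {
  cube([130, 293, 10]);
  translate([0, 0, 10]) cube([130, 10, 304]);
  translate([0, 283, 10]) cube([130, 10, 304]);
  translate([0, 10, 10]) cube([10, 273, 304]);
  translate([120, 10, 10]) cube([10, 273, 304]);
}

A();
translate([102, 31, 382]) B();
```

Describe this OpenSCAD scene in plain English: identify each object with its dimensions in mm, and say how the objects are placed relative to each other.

A is a four-legged stool. The seat is a 334×355×30 mm slab whose top surface is at z = 382 mm; four round legs, each 26 mm in diameter, run from the floor (z = 0) to the underside of the seat, each leg's axis is inset half a diameter from the nearest pair of seat edges (so the leg's bounding box is flush with the corner).

B is an open-topped rectangular box: outside dimensions 130×293×314 mm, with a uniform wall and base thickness of 10 mm. The base is a full 130×293 slab on the floor; four walls sit on top of the base. The front and back walls (the −y and +y sides) span the full width; the two side walls fit between them.

The open box is on top of the stool, centred.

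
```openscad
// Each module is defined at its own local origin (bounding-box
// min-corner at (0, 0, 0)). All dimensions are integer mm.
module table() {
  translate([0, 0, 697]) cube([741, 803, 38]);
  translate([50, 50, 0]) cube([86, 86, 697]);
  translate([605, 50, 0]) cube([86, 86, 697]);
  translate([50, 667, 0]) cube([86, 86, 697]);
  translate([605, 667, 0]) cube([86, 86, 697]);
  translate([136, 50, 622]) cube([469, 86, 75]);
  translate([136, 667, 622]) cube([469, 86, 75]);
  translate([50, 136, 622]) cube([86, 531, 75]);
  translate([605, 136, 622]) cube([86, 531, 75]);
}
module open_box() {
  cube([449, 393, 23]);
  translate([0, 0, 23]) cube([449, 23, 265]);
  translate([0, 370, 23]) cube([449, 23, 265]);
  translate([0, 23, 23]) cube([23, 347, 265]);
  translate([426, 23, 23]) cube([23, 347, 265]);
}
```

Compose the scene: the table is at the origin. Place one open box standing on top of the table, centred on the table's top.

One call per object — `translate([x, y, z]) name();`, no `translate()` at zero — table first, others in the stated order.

table();
translate([146, 205, 735]) open_box();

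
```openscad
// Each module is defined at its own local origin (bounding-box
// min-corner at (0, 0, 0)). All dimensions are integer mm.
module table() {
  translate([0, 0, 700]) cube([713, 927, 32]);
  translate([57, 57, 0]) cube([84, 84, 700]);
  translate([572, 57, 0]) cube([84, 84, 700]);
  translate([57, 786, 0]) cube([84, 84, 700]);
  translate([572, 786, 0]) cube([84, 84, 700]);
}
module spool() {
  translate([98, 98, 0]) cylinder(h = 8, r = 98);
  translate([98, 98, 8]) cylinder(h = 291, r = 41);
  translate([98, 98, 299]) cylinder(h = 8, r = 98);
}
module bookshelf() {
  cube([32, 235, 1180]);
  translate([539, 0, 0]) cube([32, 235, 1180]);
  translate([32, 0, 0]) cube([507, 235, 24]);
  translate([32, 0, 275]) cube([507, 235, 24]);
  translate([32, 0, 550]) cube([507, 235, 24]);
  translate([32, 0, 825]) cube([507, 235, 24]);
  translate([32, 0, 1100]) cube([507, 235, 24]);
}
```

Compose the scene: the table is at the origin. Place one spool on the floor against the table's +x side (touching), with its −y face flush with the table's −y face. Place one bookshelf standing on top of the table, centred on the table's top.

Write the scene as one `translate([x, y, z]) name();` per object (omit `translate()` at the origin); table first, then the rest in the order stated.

table();
translate([713, 0, 0]) spool();
translate([71, 346, 732]) bookshelf();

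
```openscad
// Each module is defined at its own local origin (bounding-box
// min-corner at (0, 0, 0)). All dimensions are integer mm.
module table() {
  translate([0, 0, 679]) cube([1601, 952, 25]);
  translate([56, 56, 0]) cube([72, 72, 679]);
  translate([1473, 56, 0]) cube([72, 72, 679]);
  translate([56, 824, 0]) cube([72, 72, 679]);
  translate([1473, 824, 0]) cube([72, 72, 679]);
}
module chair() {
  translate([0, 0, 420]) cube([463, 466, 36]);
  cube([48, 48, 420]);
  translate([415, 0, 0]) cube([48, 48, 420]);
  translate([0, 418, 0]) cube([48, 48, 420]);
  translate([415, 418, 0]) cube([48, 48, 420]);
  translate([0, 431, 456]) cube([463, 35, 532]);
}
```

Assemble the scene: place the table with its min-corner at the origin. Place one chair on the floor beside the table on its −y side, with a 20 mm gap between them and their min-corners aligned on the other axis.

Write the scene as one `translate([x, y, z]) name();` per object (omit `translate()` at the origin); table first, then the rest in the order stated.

table();
translate([0, -486, 0]) chair();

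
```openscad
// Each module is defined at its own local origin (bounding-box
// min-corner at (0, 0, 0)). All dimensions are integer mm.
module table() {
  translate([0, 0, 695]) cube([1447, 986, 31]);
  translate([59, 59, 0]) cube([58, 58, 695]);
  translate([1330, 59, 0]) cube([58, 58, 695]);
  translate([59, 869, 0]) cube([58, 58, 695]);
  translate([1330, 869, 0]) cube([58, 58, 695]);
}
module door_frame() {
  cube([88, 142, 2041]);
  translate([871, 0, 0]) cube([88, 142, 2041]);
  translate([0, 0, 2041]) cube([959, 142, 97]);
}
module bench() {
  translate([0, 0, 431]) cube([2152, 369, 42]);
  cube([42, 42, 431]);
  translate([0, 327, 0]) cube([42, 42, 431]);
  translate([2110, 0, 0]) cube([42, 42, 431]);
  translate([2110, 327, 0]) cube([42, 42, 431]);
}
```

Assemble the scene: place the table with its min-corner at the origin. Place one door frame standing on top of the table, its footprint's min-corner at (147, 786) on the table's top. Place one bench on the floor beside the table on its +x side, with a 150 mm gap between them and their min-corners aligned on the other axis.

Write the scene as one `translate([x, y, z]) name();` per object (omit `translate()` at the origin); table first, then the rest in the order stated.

table();
translate([147, 786, 726]) door_frame();
translate([1597, 0, 0]) bench();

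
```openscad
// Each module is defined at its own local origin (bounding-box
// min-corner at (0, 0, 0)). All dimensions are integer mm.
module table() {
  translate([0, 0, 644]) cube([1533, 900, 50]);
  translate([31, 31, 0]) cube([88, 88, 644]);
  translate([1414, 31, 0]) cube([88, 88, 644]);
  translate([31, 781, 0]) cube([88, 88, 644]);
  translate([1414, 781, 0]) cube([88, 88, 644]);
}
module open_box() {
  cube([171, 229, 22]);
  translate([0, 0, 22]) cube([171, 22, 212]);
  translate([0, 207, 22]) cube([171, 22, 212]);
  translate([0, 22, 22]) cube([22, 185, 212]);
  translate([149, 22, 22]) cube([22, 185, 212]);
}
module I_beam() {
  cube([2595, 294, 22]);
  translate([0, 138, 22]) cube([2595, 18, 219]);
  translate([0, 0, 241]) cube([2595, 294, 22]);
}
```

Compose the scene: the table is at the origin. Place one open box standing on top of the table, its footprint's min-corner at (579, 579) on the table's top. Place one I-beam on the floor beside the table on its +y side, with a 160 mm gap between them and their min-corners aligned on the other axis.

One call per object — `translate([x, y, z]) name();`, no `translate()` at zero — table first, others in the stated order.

table();
translate([579, 579, 694]) open_box();
translate([0, 1060, 0]) I_beam();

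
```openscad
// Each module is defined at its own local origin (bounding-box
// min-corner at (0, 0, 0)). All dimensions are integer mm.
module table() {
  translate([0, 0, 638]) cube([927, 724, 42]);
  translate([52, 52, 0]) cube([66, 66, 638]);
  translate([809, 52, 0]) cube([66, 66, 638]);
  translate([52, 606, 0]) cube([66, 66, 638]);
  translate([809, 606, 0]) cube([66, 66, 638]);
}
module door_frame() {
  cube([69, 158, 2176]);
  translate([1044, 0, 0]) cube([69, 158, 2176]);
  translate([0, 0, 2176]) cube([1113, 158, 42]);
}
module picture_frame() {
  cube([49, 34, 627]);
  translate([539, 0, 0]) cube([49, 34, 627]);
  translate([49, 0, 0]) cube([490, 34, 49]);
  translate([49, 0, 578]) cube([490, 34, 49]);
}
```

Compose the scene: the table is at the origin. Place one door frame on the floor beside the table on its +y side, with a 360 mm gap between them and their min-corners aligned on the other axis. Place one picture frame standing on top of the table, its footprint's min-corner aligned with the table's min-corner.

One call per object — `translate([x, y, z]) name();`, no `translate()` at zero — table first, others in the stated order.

table();
translate([0, 1084, 0]) door_frame();
translate([0, 0, 680]) picture_frame();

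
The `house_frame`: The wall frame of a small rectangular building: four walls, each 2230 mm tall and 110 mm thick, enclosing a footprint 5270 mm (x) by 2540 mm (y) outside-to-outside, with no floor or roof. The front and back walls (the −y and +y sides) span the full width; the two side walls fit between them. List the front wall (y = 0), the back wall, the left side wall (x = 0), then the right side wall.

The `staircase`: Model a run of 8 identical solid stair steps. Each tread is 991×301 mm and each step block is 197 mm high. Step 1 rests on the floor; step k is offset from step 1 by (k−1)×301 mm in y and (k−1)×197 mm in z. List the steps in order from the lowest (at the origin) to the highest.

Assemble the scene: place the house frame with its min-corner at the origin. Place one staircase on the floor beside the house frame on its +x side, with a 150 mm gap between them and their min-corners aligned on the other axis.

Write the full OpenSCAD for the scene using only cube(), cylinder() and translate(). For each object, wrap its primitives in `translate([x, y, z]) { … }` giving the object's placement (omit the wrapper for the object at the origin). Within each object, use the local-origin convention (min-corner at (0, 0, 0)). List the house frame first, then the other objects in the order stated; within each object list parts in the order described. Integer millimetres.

cube([5270, 110, 2230]);
translate([0, 2430, 0]) cube([5270, 110, 2230]);
translate([0, 110, 0]) cube([110, 2320, 2230]);
translate([5160, 110, 0]) cube([110, 2320, 2230]);
translate([5420, 0, 0]) {
  cube([991, 301, 197]);
  translate([0, 301, 197]) cube([991, 301, 197]);
  translate([0, 602, 394]) cube([991, 301, 197]);
  translate([0, 903, 591]) cube([991, 301, 197]);
  translate([0, 1204, 788]) cube([991, 301, 197]);
  translate([0, 1505, 985]) cube([991, 301, 197]);
  translate([0, 1806, 1182]) cube([991, 301, 197]);
  translate([0, 2107, 1379]) cube([991, 301, 197]);
}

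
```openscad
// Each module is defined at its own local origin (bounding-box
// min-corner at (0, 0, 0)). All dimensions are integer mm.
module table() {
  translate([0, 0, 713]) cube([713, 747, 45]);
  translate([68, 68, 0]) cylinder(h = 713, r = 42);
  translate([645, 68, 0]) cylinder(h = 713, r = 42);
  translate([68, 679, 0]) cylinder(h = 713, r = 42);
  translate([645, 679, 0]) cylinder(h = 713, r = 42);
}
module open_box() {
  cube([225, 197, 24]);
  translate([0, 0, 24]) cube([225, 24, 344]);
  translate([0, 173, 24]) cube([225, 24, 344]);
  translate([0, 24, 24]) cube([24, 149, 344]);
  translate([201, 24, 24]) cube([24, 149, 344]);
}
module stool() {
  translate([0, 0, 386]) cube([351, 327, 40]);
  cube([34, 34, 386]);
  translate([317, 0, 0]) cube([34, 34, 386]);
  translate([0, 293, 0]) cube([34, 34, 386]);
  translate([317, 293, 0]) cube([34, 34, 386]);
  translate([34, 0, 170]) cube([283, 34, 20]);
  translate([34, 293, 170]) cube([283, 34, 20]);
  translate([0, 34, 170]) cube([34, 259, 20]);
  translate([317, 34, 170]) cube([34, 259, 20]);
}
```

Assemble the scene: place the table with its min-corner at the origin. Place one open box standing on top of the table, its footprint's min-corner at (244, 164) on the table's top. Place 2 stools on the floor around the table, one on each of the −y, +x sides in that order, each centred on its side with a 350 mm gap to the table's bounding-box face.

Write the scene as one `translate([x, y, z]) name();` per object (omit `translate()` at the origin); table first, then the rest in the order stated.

table();
translate([244, 164, 758]) open_box();
translate([181, -677, 0]) stool();
translate([1063, 210, 0]) stool();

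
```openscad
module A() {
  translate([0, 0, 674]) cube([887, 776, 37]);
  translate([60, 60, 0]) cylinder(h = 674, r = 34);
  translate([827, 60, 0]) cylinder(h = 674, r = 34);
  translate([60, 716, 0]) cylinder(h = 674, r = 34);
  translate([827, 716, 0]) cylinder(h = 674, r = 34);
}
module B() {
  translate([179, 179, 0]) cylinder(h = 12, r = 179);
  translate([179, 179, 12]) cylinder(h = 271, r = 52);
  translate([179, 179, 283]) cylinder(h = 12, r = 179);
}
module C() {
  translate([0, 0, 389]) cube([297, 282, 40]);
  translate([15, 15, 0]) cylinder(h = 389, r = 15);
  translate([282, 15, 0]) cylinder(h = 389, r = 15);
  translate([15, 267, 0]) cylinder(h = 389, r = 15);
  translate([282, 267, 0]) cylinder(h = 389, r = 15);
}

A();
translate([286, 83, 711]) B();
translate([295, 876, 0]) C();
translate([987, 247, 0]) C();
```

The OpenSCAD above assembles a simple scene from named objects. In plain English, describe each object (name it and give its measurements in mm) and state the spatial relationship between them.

A is a table: top 887 mm (x) × 776 mm (y), 37 mm thick, upper face at z = 711 mm, on four round legs of 68 mm diameter, each leg's bounding box inset 26 mm from the nearest pair of top edges, running from z = 0 to the bottom of the top.

B is a spool: two coaxial disc flanges of radius 179 mm and thickness 12 mm, joined by a core cylinder of radius 52 mm and height 271 mm. The lower flange rests on z = 0 and the three cylinders share a vertical axis.

C is a four-legged stool. The seat is 297×282 mm, 40 mm thick, top at z = 429 mm. It stands on four round legs, each 30 mm in diameter, from z = 0 to the seat underside, each leg's axis is inset half a diameter from the nearest pair of seat edges (so the leg's bounding box is flush with the corner).

The spool is on top of the table. Two stools sit around the table at the +y, +x sides.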